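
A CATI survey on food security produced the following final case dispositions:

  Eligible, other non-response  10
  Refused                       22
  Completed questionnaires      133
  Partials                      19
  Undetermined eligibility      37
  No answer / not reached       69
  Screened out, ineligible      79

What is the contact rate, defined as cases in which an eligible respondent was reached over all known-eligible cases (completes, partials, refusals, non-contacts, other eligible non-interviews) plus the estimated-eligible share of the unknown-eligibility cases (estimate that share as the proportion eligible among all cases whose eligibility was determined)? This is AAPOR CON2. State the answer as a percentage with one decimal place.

Num: 133 + 19 + 22 + 10 = 184
Eligible (known): 133 + 19 + 22 + 69 + 10 = 253
e = 253 / (253 + 79) = 253 / 332 = 0.7620
e × U: 0.7620 × 37 = 28.19
Base: 253 + 28.19 = 281.19
CON2 = 184 / 281.19 = 0.6544

65.4%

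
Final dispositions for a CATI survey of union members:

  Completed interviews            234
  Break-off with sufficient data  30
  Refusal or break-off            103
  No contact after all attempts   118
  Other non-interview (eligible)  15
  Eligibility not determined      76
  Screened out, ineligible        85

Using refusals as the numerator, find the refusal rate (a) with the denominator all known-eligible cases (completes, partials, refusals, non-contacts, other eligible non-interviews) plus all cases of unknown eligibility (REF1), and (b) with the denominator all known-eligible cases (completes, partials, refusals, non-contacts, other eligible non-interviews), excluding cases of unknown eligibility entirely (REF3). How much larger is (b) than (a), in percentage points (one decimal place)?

2.7

Num: 103
Denom: 234 + 30 + 103 + 118 + 15 + 76 = 576
REF1 = 103 / 576 = 0.1788
Denom: 234 + 30 + 103 + 118 + 15 = 500
REF3 = 103 / 500 = 0.2060
Difference = 20.60 − 17.88 = 2.72 percentage points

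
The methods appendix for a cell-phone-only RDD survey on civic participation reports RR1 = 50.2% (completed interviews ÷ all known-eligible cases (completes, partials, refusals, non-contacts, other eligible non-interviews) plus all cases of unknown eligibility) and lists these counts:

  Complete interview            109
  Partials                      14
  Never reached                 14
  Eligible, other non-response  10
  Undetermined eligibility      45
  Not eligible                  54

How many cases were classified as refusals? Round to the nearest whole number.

25

RR1 = 109 / D = 0.502
D = 109 / 0.502 = 217.1
Rest of base = 192
refusals = 217.1 − 192 ≈ 25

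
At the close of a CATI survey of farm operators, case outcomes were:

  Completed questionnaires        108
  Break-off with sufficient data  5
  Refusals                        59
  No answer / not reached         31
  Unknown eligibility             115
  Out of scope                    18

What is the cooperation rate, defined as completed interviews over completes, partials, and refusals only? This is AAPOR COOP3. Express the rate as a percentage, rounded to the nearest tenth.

62.8%

Top → 108
Base → 108 + 5 + 59 = 172
COOP3 = 108 / 172 = 0.6279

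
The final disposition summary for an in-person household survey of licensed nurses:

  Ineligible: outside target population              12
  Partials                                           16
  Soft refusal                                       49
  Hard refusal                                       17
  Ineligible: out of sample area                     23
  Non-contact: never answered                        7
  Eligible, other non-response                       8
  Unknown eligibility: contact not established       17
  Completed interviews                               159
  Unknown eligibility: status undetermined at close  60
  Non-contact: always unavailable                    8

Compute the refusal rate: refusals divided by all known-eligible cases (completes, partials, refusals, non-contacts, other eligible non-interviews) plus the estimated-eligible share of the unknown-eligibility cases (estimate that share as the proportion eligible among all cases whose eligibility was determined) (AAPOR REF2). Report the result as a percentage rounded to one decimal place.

19.9%

Refusals = 17 + 49 = 66
No answer / not reached = 7 + 8 = 15
Unknown if eligible = 17 + 60 = 77
Screened out, ineligible = 12 + 23 = 35
Num: 66
Known eligible: 159 + 16 + 66 + 15 + 8 = 264
e = 264 / (264 + 35) = 264 / 299 = 0.8829
Eligible share of unknowns: 0.8829 × 77 = 67.98
Denominator: 264 + 67.98 = 331.98
REF2 = 66 / 331.98 = 0.1988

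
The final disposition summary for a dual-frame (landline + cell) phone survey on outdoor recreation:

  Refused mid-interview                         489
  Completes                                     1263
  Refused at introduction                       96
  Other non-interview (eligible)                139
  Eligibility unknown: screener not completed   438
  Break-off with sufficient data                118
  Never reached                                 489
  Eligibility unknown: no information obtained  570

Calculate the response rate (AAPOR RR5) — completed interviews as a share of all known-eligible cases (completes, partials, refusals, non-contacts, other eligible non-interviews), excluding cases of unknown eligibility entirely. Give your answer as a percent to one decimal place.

48.7%

Declined to participate = 96 + 489 = 585
Eligibility not determined = 438 + 570 = 1008
Numerator → 1263
Denom → 1263 + 118 + 585 + 489 + 139 = 2594
RR5 = 1263 / 2594 = 0.4869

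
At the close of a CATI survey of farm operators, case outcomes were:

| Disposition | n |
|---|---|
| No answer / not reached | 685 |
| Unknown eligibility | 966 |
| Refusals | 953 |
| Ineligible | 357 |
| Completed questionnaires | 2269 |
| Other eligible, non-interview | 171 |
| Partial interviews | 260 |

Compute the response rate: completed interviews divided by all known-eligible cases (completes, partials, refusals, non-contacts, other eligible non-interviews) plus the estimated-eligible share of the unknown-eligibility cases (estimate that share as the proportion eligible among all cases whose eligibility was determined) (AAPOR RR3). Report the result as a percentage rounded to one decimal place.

Num → 2269
Eligible (known) → 2269 + 260 + 953 + 685 + 171 = 4338
e = 4338 / (4338 + 357) = 4338 / 4695 = 0.9240
Estimated eligible among unknowns → 0.9240 × 966 = 892.58
Base → 4338 + 892.58 = 5230.58
RR3 = 2269 / 5230.58 = 0.4338

43.4%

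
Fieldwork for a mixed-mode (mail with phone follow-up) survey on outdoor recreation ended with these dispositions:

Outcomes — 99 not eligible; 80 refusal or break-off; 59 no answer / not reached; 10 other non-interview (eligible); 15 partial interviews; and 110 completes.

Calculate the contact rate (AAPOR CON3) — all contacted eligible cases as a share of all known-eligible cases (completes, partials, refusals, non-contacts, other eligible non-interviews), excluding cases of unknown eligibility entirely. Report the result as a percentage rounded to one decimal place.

78.5%

Num = 110 + 15 + 80 + 10 = 215
Denom = 110 + 15 + 80 + 59 + 10 = 274
CON3 = 215 / 274 = 0.7847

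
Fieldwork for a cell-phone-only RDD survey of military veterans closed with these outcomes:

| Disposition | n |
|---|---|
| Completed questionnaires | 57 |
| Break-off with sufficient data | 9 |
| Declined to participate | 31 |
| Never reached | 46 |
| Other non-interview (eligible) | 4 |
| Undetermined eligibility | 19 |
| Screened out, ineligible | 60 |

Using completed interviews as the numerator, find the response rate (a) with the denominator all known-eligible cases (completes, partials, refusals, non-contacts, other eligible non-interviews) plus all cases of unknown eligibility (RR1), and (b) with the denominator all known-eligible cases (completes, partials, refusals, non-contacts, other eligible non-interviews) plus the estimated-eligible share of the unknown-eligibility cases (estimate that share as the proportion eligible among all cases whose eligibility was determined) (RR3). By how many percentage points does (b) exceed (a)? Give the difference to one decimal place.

Top: 57
Denom: 57 + 9 + 31 + 46 + 4 + 19 = 166
RR1 = 57 / 166 = 0.3434
Eligible (known): 57 + 9 + 31 + 46 + 4 = 147
e = 147 / (147 + 60) = 147 / 207 = 0.7101
Estimated eligible among unknowns: 0.7101 × 19 = 13.49
Denom: 147 + 13.49 = 160.49
RR3 = 57 / 160.49 = 0.3552
Difference = 35.52 − 34.34 = 1.18 percentage points

1.2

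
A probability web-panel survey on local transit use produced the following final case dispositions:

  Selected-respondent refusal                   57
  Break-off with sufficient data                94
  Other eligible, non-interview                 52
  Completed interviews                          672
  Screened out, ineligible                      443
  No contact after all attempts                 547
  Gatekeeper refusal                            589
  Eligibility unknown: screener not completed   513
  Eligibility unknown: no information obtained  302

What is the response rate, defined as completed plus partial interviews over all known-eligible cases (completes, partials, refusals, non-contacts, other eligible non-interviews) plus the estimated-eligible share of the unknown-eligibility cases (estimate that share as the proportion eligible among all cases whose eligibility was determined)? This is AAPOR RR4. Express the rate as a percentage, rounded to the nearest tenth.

28.6%

Refused = 589 + 57 = 646
Unknown if eligible = 513 + 302 = 815
Numerator → 672 + 94 = 766
Known eligible → 672 + 94 + 646 + 547 + 52 = 2011
e = 2011 / (2011 + 443) = 2011 / 2454 = 0.8195
Estimated eligible among unknowns → 0.8195 × 815 = 667.89
Denom → 2011 + 667.89 = 2678.89
RR4 = 766 / 2678.89 = 0.2859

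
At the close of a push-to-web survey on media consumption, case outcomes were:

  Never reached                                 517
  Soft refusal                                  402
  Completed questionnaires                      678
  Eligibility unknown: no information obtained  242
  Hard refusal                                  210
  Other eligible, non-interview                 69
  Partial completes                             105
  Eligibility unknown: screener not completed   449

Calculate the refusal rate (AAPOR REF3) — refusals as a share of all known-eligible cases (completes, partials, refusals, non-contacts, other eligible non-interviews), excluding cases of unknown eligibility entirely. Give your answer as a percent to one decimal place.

Refusal or break-off = 210 + 402 = 612
Undetermined eligibility = 449 + 242 = 691
Top: 612
Denominator: 678 + 105 + 612 + 517 + 69 = 1981
REF3 = 612 / 1981 = 0.3089

30.9%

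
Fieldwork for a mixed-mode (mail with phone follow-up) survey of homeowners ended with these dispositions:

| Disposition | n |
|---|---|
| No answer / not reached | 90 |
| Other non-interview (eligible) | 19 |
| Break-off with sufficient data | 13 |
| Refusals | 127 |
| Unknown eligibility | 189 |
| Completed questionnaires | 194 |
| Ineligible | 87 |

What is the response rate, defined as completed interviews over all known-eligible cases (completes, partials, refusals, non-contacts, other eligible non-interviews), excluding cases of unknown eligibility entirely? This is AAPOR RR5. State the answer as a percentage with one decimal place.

Top = 194
Denominator = 194 + 13 + 127 + 90 + 19 = 443
RR5 = 194 / 443 = 0.4379

43.8%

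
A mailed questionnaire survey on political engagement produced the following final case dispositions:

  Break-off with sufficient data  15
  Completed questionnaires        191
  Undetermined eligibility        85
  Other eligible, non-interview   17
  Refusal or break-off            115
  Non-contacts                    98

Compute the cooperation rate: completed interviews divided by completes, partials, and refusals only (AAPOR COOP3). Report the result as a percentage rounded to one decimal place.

59.5%

Num = 191
Base = 191 + 15 + 115 = 321
COOP3 = 191 / 321 = 0.5950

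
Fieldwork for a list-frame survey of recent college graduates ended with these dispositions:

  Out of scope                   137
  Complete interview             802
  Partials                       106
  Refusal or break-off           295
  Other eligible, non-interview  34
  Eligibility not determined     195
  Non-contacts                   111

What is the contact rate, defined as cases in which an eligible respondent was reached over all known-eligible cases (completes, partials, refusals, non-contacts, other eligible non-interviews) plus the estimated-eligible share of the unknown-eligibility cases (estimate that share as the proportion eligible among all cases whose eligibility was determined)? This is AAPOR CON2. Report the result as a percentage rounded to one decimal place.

81.1%

Top: 802 + 106 + 295 + 34 = 1237
Eligible (known): 802 + 106 + 295 + 111 + 34 = 1348
e = 1348 / (1348 + 137) = 1348 / 1485 = 0.9077
Eligible share of unknowns: 0.9077 × 195 = 177.00
Denominator: 1348 + 177.00 = 1525.00
CON2 = 1237 / 1525.00 = 0.8111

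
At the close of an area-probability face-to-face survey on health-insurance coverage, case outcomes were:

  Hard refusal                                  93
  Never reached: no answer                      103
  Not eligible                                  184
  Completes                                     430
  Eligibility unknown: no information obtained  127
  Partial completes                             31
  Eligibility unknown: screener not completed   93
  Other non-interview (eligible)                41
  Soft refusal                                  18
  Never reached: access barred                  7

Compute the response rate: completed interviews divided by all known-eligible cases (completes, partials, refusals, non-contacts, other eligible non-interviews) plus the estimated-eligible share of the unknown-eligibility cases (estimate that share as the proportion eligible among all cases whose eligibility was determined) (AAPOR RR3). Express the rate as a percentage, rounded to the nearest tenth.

47.9%

Refused = 93 + 18 = 111
No contact after all attempts = 103 + 7 = 110
Unknown if eligible = 93 + 127 = 220
Num: 430
Known eligible: 430 + 31 + 111 + 110 + 41 = 723
e = 723 / (723 + 184) = 723 / 907 = 0.7971
Eligible share of unknowns: 0.7971 × 220 = 175.36
Denominator: 723 + 175.36 = 898.36
RR3 = 430 / 898.36 = 0.4786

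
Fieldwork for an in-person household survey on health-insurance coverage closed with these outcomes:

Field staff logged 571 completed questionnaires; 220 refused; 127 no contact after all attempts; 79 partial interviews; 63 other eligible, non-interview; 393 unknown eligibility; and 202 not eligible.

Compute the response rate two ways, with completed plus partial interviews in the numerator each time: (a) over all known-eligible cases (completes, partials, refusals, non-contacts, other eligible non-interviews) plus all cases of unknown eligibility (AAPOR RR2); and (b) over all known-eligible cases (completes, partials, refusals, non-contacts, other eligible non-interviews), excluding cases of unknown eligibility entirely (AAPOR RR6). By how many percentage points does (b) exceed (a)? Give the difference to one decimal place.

16.6

Numerator: 571 + 79 = 650
Base: 571 + 79 + 220 + 127 + 63 + 393 = 1453
RR2 = 650 / 1453 = 0.4474
Base: 571 + 79 + 220 + 127 + 63 = 1060
RR6 = 650 / 1060 = 0.6132
Difference = 61.32 − 44.74 = 16.58 percentage points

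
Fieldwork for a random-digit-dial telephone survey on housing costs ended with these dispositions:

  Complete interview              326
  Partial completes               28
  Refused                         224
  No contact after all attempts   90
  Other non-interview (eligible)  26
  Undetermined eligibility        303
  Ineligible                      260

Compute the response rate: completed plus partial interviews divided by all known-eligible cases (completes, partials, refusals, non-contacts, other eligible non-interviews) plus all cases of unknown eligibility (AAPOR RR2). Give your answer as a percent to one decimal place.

Top → 326 + 28 = 354
Denom → 326 + 28 + 224 + 90 + 26 + 303 = 997
RR2 = 354 / 997 = 0.3551

35.5%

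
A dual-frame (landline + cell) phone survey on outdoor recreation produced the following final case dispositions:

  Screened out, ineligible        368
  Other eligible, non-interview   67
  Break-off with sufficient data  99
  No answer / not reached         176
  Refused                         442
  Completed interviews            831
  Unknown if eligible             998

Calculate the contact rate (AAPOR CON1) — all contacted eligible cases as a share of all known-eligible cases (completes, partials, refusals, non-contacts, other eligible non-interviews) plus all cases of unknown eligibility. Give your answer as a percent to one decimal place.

Numerator = 831 + 99 + 442 + 67 = 1439
Denominator = 831 + 99 + 442 + 176 + 67 + 998 = 2613
CON1 = 1439 / 2613 = 0.5507

55.1%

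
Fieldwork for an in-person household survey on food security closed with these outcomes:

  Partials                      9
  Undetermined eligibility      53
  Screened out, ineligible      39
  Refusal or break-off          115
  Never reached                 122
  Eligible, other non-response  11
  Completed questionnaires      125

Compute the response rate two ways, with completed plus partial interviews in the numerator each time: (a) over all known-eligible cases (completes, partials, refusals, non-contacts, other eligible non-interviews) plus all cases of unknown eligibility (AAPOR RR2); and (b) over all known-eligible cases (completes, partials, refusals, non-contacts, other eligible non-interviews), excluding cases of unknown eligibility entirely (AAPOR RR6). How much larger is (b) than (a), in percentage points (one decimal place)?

Top → 125 + 9 = 134
Denom → 125 + 9 + 115 + 122 + 11 + 53 = 435
RR2 = 134 / 435 = 0.3080
Denom → 125 + 9 + 115 + 122 + 11 = 382
RR6 = 134 / 382 = 0.3508
Difference = 35.08 − 30.80 = 4.28 percentage points

4.3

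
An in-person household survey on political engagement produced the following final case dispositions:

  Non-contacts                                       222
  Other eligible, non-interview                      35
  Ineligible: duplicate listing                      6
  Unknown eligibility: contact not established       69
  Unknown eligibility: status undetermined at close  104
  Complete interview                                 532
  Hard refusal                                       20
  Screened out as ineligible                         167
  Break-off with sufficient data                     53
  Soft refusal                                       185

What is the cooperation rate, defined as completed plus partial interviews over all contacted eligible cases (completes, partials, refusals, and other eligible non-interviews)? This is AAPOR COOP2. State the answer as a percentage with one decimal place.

Declined to participate = 20 + 185 = 205
Unknown if eligible = 69 + 104 = 173
Screened out, ineligible = 167 + 6 = 173
Numerator → 532 + 53 = 585
Denominator → 532 + 53 + 205 + 35 = 825
COOP2 = 585 / 825 = 0.7091

70.9%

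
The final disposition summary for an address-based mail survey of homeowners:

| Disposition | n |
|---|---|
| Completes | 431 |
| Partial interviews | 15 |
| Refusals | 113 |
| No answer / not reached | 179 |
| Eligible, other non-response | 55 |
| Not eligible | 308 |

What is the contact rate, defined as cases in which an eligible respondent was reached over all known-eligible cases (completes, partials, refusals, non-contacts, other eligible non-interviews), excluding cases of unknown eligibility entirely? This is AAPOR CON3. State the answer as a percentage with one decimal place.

77.4%

Numerator: 431 + 15 + 113 + 55 = 614
Base: 431 + 15 + 113 + 179 + 55 = 793
CON3 = 614 / 793 = 0.7743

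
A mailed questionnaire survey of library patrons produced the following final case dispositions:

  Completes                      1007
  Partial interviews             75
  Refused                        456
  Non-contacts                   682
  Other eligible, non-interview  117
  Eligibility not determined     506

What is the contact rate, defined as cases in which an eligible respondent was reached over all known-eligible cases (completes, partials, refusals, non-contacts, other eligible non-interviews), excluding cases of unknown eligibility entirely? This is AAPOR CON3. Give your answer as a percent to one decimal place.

70.8%

Top = 1007 + 75 + 456 + 117 = 1655
Base = 1007 + 75 + 456 + 682 + 117 = 2337
CON3 = 1655 / 2337 = 0.7082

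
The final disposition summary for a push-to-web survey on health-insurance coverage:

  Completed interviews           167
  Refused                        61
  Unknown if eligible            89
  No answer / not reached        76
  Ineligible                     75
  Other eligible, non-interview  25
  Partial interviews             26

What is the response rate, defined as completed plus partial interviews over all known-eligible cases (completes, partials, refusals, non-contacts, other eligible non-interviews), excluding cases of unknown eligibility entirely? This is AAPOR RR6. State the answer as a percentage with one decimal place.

Num = 167 + 26 = 193
Base = 167 + 26 + 61 + 76 + 25 = 355
RR6 = 193 / 355 = 0.5437

54.4%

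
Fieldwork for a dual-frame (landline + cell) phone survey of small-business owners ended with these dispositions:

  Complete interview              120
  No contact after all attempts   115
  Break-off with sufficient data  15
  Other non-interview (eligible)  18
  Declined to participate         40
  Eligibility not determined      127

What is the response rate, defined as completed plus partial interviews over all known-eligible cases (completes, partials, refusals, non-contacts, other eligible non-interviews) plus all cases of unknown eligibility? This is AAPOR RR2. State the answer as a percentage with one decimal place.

Num: 120 + 15 = 135
Denominator: 120 + 15 + 40 + 115 + 18 + 127 = 435
RR2 = 135 / 435 = 0.3103

31.0%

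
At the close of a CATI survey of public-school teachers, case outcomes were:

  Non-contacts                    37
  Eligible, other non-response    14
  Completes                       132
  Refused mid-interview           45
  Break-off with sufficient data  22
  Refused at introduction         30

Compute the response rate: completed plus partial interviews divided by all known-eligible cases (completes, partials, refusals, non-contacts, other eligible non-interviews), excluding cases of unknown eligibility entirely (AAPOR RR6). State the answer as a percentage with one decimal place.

Refused = 30 + 45 = 75
Num → 132 + 22 = 154
Denominator → 132 + 22 + 75 + 37 + 14 = 280
RR6 = 154 / 280 = 0.5500

55.0%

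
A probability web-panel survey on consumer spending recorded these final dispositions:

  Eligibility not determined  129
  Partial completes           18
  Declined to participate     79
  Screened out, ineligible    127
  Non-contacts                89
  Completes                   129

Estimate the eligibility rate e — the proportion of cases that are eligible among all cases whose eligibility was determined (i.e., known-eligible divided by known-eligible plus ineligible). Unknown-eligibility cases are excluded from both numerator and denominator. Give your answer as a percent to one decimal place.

71.3%

Eligible (known) = 129 + 18 + 79 + 89 = 315
e = 315 / (315 + 127) = 315 / 442 = 0.7127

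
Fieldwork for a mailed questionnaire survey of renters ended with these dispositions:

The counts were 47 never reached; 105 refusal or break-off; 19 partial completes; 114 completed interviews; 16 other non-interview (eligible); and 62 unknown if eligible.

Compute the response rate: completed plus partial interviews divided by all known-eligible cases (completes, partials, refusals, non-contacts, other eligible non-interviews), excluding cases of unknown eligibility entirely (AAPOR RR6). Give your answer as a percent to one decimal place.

44.2%

Num → 114 + 19 = 133
Denominator → 114 + 19 + 105 + 47 + 16 = 301
RR6 = 133 / 301 = 0.4419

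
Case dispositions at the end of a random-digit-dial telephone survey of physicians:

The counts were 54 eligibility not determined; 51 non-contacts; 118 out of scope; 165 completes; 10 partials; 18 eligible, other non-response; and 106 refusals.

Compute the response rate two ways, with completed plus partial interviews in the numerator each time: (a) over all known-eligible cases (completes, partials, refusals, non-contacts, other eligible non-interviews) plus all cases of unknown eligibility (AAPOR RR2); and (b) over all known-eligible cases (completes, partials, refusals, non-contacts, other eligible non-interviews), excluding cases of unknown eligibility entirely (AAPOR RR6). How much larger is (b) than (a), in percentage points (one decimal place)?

6.7

Num = 165 + 10 = 175
Denom = 165 + 10 + 106 + 51 + 18 + 54 = 404
RR2 = 175 / 404 = 0.4332
Denom = 165 + 10 + 106 + 51 + 18 = 350
RR6 = 175 / 350 = 0.5000
Difference = 50.00 − 43.32 = 6.68 percentage points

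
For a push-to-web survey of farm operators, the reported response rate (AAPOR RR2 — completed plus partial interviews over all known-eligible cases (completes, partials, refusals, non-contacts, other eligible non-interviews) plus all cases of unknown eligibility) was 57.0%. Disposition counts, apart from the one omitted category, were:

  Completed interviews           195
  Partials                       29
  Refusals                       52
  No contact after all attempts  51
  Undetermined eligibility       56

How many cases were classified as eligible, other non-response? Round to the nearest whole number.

10

Num = 195 + 29 = 224
RR2 = 224 / D = 0.570
D = 224 / 0.570 = 393.0
Remaining denominator categories sum to 383
eligible, other non-response = 393.0 − 383 ≈ 10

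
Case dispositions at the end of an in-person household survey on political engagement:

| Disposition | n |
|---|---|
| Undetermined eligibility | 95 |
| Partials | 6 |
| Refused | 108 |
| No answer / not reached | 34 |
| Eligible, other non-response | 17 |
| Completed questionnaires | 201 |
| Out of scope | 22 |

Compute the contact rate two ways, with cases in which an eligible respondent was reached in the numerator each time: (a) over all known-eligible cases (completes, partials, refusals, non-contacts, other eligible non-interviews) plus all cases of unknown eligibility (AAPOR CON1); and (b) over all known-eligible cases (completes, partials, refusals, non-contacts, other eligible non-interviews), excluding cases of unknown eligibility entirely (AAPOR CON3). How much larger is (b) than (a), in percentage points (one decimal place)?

Numerator = 201 + 6 + 108 + 17 = 332
Denom = 201 + 6 + 108 + 34 + 17 + 95 = 461
CON1 = 332 / 461 = 0.7202
Denom = 201 + 6 + 108 + 34 + 17 = 366
CON3 = 332 / 366 = 0.9071
Difference = 90.71 − 72.02 = 18.69 percentage points

18.7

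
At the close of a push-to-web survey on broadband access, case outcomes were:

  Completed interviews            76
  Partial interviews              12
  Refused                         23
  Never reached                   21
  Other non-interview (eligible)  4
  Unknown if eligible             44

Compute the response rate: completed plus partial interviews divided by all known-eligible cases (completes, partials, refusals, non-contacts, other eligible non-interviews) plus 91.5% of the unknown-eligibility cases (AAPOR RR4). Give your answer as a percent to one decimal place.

49.9%

Top → 76 + 12 = 88
Known eligible → 76 + 12 + 23 + 21 + 4 = 136
e × U → 0.9150 × 44 = 40.26
Denom → 136 + 40.26 = 176.26
RR4 = 88 / 176.26 = 0.4993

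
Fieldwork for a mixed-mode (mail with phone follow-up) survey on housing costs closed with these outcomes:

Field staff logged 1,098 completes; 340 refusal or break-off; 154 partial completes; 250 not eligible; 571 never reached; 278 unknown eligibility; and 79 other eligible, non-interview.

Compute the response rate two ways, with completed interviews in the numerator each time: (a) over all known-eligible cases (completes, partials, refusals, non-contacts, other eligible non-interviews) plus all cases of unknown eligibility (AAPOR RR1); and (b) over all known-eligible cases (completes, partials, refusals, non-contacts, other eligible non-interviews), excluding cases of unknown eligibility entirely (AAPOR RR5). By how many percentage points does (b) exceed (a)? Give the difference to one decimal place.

5.4

Top: 1098
Denominator: 1098 + 154 + 340 + 571 + 79 + 278 = 2520
RR1 = 1098 / 2520 = 0.4357
Denominator: 1098 + 154 + 340 + 571 + 79 = 2242
RR5 = 1098 / 2242 = 0.4897
Difference = 48.97 − 43.57 = 5.40 percentage points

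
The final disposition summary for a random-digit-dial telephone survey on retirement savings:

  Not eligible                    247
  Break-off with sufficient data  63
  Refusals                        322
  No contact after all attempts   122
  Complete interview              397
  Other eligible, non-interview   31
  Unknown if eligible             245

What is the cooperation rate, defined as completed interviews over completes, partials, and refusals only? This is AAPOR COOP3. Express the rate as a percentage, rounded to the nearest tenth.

50.8%

Top = 397
Denom = 397 + 63 + 322 = 782
COOP3 = 397 / 782 = 0.5077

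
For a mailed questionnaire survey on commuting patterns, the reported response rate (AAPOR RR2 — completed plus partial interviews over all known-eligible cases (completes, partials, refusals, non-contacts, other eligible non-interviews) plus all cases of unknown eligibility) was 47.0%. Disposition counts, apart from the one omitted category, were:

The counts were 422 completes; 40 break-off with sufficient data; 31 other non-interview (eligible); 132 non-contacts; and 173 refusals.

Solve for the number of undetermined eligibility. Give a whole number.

185

Top: 422 + 40 = 462
RR2 = 462 / D = 0.470
D = 462 / 0.470 = 983.0
Remaining denominator categories sum to 798
undetermined eligibility = 983.0 − 798 ≈ 185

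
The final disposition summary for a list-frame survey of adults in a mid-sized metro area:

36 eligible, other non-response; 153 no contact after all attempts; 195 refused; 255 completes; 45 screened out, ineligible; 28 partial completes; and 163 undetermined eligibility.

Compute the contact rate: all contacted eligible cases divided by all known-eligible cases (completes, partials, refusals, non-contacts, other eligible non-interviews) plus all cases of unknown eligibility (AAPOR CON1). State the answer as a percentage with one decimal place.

61.9%

Numerator → 255 + 28 + 195 + 36 = 514
Denominator → 255 + 28 + 195 + 153 + 36 + 163 = 830
CON1 = 514 / 830 = 0.6193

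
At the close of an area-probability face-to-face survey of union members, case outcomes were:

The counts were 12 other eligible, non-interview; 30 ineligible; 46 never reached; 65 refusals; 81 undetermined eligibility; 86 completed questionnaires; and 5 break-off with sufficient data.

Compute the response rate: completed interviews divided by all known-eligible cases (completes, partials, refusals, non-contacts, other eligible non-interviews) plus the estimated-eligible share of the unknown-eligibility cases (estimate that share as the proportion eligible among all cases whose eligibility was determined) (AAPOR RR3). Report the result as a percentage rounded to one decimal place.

Num = 86
Determined eligible = 86 + 5 + 65 + 46 + 12 = 214
e = 214 / (214 + 30) = 214 / 244 = 0.8770
Estimated eligible among unknowns = 0.8770 × 81 = 71.04
Denom = 214 + 71.04 = 285.04
RR3 = 86 / 285.04 = 0.3017

30.2%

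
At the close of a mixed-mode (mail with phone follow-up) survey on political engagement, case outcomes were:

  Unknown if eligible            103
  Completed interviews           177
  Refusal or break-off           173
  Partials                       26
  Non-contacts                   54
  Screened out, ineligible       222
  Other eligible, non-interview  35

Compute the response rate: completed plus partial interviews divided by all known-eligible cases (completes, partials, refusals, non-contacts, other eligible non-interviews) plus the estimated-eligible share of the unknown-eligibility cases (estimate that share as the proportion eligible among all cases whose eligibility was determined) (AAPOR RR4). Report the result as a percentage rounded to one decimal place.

38.0%

Num: 177 + 26 = 203
Known eligible: 177 + 26 + 173 + 54 + 35 = 465
e = 465 / (465 + 222) = 465 / 687 = 0.6769
Estimated eligible among unknowns: 0.6769 × 103 = 69.72
Base: 465 + 69.72 = 534.72
RR4 = 203 / 534.72 = 0.3796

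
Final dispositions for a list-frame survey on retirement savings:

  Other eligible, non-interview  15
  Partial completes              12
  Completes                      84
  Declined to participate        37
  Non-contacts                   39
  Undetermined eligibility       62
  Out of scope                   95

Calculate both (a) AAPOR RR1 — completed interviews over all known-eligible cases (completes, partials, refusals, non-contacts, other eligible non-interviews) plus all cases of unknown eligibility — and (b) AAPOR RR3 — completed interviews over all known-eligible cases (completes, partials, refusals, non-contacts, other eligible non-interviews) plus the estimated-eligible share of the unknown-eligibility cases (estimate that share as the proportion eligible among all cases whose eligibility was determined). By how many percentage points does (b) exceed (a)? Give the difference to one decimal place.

3.1

Numerator = 84
Base = 84 + 12 + 37 + 39 + 15 + 62 = 249
RR1 = 84 / 249 = 0.3373
Eligible (known) = 84 + 12 + 37 + 39 + 15 = 187
e = 187 / (187 + 95) = 187 / 282 = 0.6631
Estimated eligible among unknowns = 0.6631 × 62 = 41.11
Base = 187 + 41.11 = 228.11
RR3 = 84 / 228.11 = 0.3682
Difference = 36.82 − 33.73 = 3.09 percentage points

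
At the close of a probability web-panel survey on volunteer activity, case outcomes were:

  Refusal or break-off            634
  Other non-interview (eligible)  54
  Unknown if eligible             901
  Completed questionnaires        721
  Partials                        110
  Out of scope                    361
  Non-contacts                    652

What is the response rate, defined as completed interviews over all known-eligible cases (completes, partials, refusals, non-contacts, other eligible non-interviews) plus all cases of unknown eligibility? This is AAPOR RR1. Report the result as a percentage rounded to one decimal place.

23.5%

Num: 721
Base: 721 + 110 + 634 + 652 + 54 + 901 = 3072
RR1 = 721 / 3072 = 0.2347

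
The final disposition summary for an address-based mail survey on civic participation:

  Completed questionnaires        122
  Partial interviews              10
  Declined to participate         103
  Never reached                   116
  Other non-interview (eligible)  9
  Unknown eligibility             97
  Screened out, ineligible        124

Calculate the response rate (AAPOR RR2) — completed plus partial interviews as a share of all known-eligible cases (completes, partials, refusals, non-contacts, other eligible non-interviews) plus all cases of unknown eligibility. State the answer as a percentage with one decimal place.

Numerator → 122 + 10 = 132
Denom → 122 + 10 + 103 + 116 + 9 + 97 = 457
RR2 = 132 / 457 = 0.2888

28.9%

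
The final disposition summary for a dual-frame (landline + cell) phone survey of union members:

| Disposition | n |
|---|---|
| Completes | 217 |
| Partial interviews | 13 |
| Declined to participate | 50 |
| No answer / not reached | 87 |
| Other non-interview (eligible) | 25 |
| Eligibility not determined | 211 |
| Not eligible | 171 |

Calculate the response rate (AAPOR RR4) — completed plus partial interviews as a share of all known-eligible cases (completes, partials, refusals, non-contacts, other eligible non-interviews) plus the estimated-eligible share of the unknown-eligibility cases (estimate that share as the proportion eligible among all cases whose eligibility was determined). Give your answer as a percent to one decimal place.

42.7%

Top → 217 + 13 = 230
Determined eligible → 217 + 13 + 50 + 87 + 25 = 392
e = 392 / (392 + 171) = 392 / 563 = 0.6963
Eligible share of unknowns → 0.6963 × 211 = 146.92
Base → 392 + 146.92 = 538.92
RR4 = 230 / 538.92 = 0.4268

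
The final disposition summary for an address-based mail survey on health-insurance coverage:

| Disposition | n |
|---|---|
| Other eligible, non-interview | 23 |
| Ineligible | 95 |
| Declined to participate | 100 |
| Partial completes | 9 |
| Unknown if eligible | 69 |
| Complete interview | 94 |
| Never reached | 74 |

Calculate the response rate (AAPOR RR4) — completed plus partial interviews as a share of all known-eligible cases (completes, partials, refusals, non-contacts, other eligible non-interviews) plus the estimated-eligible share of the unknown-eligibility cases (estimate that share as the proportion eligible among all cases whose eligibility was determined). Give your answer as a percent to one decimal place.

Top → 94 + 9 = 103
Eligible (known) → 94 + 9 + 100 + 74 + 23 = 300
e = 300 / (300 + 95) = 300 / 395 = 0.7595
Estimated eligible among unknowns → 0.7595 × 69 = 52.41
Denom → 300 + 52.41 = 352.41
RR4 = 103 / 352.41 = 0.2923

29.2%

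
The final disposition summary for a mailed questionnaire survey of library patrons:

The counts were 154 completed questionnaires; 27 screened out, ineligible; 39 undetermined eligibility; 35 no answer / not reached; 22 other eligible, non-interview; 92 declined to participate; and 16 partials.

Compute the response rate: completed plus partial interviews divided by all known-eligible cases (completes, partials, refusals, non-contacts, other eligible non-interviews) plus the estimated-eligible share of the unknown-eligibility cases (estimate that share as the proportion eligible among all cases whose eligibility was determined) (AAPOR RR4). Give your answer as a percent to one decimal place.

Num → 154 + 16 = 170
Determined eligible → 154 + 16 + 92 + 35 + 22 = 319
e = 319 / (319 + 27) = 319 / 346 = 0.9220
Eligible share of unknowns → 0.9220 × 39 = 35.96
Base → 319 + 35.96 = 354.96
RR4 = 170 / 354.96 = 0.4789

47.9%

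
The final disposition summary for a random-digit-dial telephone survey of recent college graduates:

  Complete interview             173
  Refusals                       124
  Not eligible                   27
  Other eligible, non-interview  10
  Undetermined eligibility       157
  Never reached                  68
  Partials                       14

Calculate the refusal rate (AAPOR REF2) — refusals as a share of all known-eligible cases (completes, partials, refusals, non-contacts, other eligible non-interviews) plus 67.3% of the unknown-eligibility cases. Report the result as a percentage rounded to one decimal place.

25.1%

Num = 124
Determined eligible = 173 + 14 + 124 + 68 + 10 = 389
Estimated eligible among unknowns = 0.6730 × 157 = 105.66
Denom = 389 + 105.66 = 494.66
REF2 = 124 / 494.66 = 0.2507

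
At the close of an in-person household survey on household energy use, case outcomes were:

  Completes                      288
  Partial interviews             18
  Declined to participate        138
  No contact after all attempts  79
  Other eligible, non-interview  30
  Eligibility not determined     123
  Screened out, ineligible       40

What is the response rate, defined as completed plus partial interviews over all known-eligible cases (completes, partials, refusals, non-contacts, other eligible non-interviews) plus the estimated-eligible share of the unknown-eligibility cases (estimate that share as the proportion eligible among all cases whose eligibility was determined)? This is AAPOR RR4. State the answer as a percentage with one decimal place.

45.8%

Top: 288 + 18 = 306
Determined eligible: 288 + 18 + 138 + 79 + 30 = 553
e = 553 / (553 + 40) = 553 / 593 = 0.9325
Estimated eligible among unknowns: 0.9325 × 123 = 114.70
Denominator: 553 + 114.70 = 667.70
RR4 = 306 / 667.70 = 0.4583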